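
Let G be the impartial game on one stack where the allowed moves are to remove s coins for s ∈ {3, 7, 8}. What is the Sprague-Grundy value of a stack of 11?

Build the Grundy sequence with g(k) = mex{g(k−s) : s ∈ {3, 7, 8}, s ≤ k}:
g(0) = mex{} = 0
g(1) = mex{} = 0
g(2) = mex{} = 0
g(3) = mex{0} = 1
g(4) = mex{0} = 1
g(5) = mex{0} = 1
g(6) = mex{1} = 0
g(7) = mex{0,1} = 2
g(8) = mex{0,1} = 2
g(9) = mex{0} = 1
g(10) = mex{0,1,2} = 3
g(11) = mex{1,2} = 0
So g(11) = 0.

0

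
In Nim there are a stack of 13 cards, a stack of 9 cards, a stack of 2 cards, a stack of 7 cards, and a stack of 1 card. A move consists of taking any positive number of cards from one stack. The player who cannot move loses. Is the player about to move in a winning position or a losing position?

Losing position

Bitwise XOR of the heap sizes:
  1101  (13)
  1001  (9)
  0010  (2)
  0111  (7)
  0001  (1)
  ----
  0000  (0)
The nim-sum is 0, so this is a P-position: the player to move is in a losing position under optimal play.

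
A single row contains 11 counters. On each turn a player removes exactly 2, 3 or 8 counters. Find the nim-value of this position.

0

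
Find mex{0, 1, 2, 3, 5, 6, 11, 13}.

The values 0, 1, 2, 3 are all present; 4 is the first non-negative integer missing from the set.

4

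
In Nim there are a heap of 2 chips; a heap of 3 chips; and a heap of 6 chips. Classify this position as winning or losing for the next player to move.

Nim-sum: 2 XOR 3 XOR 6 = 7.
The nim-sum is 7 ≠ 0, so this is an N-position: the player to move can win.

Winning position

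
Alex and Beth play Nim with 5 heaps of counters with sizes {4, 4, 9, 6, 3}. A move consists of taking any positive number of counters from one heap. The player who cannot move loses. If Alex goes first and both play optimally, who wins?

Write each in binary and XOR column by column:
  0100  (4)
  0100  (4)
  1001  (9)
  0110  (6)
  0011  (3)
  ----
  1100  (12)
The nim-sum is 12 ≠ 0, so this is an N-position: the player to move can win; Alex has a winning move.

Alex wins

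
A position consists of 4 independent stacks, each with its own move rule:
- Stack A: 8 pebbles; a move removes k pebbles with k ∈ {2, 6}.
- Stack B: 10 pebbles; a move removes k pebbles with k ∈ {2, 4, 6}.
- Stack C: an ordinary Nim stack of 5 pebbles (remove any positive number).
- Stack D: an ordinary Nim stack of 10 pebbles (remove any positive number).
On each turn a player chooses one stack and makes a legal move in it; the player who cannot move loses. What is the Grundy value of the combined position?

Build the Grundy sequence for stack A with g(k) = mex{g(k−s) : s ∈ {2, 6}, s ≤ k}:
k:     0  1  2  3  4  5  6  7  8
g(k):  0  0  1  1  0  0  1  1  0
So g(8) = 0.
For stack B, compute g(0), g(1), … with moves {2, 4, 6}:
k:     0  1  2  3  4  5  6  7  8  9 10
g(k):  0  0  1  1  2  2  3  3  0  0  1
So g(10) = 1.
Stack C is a plain Nim stack of size 5, so its Grundy value is 5.
Stack D is a plain Nim stack of size 10, so its Grundy value is 10.
By the Sprague-Grundy theorem, the Grundy value of a sum of independent games is the XOR of the component values.
Combined value = 0 XOR 1 XOR 5 XOR 10 = 14.

14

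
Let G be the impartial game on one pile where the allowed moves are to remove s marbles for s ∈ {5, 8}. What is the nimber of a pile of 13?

0

Compute g(0), g(1), … for moves {5, 8}:
k:     0  1  2  3  4  5  6  7  8  9 10 11 12 13
g(k):  0  0  0  0  0  1  1  1  1  1  2  2  2  0
So g(13) = 0.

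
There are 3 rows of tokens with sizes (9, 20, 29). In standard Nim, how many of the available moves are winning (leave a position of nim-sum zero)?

Write each in binary and XOR column by column:
  01001  (9)
  10100  (20)
  11101  (29)
  -----
  00000  (0)
The nim-sum is already 0, so every move leaves a nonzero nim-sum — there are no winning moves.

0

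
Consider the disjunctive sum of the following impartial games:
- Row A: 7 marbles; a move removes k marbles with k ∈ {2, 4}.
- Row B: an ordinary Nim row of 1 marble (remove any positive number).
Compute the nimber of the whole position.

1

For row A, compute g(0), g(1), … with moves {2, 4}:
g(0) = mex{} = 0
g(1) = mex{} = 0
g(2) = mex{0} = 1
g(3) = mex{0} = 1
g(4) = mex{0,1} = 2
g(5) = mex{0,1} = 2
g(6) = mex{1,2} = 0
g(7) = mex{1,2} = 0
So g(7) = 0.
Row B is a plain Nim row of size 1, so its Grundy value is 1.
The value of a disjunctive sum is the nim-sum of the parts.
Combined value = 0 ⊕ 1 = 1.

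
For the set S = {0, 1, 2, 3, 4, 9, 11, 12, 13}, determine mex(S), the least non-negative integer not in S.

5

The values 0, 1, 2, 3, 4 are all present; 5 is the first non-negative integer missing from the set.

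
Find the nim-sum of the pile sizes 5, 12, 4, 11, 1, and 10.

13

Write each in binary and XOR column by column:
  0101  (5)
  1100  (12)
  0100  (4)
  1011  (11)
  0001  (1)
  1010  (10)
  ----
  1101  (13)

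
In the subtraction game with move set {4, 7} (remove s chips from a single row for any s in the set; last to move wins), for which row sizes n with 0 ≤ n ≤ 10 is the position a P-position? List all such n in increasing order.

Grundy values for subtraction set {4, 7}:
g(0) = mex{} = 0
g(1) = mex{} = 0
g(2) = mex{} = 0
g(3) = mex{} = 0
g(4) = mex{0} = 1
g(5) = mex{0} = 1
g(6) = mex{0} = 1
g(7) = mex{0} = 1
g(8) = mex{0,1} = 2
g(9) = mex{0,1} = 2
g(10) = mex{0,1} = 2
The P-positions (g = 0) in 0..10 are 0, 1, 2, 3.

0, 1, 2, 3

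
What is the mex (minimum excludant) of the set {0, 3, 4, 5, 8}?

0 is in the set but 1 is not, so the mex is 1.

1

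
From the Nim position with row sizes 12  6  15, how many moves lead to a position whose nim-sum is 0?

3

Compute the nim-sum pairwise:
12 ⊕ 6 = 10
10 ⊕ 15 = 5
The overall nim-sum is X = 5. A row of size p has a winning move iff p XOR X < p (reduce it to p XOR X).
  12: 12 XOR 5 = 9 < 12 — winning move (to 9).
  6: 6 XOR 5 = 3 < 6 — winning move (to 3).
  15: 15 XOR 5 = 10 < 15 — winning move (to 10).
That gives 3 winning moves.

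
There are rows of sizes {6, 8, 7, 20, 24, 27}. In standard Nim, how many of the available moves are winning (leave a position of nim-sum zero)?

Compute the nim-sum pairwise:
6 ^ 8 = 14
14 ^ 7 = 9
9 ^ 20 = 29
29 ^ 24 = 5
5 ^ 27 = 30
The overall nim-sum is X = 30. A row of size p has a winning move iff p XOR X < p (reduce it to p XOR X).
  6: 6 XOR 30 = 24 ≥ 6 — no move.
  8: 8 XOR 30 = 22 ≥ 8 — no move.
  7: 7 XOR 30 = 25 ≥ 7 — no move.
  20: 20 XOR 30 = 10 < 20 — winning move (to 10).
  24: 24 XOR 30 = 6 < 24 — winning move (to 6).
  27: 27 XOR 30 = 5 < 27 — winning move (to 5).
That gives 3 winning moves.

3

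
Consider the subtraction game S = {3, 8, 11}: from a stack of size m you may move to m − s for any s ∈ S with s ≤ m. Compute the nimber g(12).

2

Compute g(0), g(1), … for moves {3, 8, 11}:
k:     0  1  2  3  4  5  6  7  8  9 10 11 12
g(k):  0  0  0  1  1  1  0  0  2  1  1  3  2
So g(12) = 2.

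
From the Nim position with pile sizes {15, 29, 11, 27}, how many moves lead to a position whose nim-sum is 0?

3

Write each in binary and XOR column by column:
  01111  (15)
  11101  (29)
  01011  (11)
  11011  (27)
  -----
  00010  (2)
The overall nim-sum is X = 2. A pile of size p has a winning move iff p XOR X < p (reduce it to p XOR X).
  15: 15 XOR 2 = 13 < 15 — winning move (to 13).
  29: 29 XOR 2 = 31 ≥ 29 — no move.
  11: 11 XOR 2 = 9 < 11 — winning move (to 9).
  27: 27 XOR 2 = 25 < 27 — winning move (to 25).
That gives 3 winning moves.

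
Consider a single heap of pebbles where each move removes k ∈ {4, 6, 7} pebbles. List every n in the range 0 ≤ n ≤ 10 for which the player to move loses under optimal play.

Compute g(0), g(1), … for moves {4, 6, 7}:
g(0) = mex{} = 0
g(1) = mex{} = 0
g(2) = mex{} = 0
g(3) = mex{} = 0
g(4) = mex{0} = 1
g(5) = mex{0} = 1
g(6) = mex{0} = 1
g(7) = mex{0} = 1
g(8) = mex{0,1} = 2
g(9) = mex{0,1} = 2
g(10) = mex{0,1} = 2
The P-positions (g = 0) in 0..10 are 0, 1, 2, 3.

0, 1, 2, 3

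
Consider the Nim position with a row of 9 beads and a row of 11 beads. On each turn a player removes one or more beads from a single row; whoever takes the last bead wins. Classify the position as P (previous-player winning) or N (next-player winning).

Compute the nim-sum pairwise:
9 ^ 11 = 2
The nim-sum is 2 ≠ 0, so this is an N-position: the player to move can win.

N-position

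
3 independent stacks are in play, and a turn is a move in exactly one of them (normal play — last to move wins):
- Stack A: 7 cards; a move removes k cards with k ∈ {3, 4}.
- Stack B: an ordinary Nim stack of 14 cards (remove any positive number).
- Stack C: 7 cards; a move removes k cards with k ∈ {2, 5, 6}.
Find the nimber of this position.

Build the Grundy sequence for stack A with g(k) = mex{g(k−s) : s ∈ {3, 4}, s ≤ k}:
g(0) = mex{} = 0
g(1) = mex{} = 0
g(2) = mex{} = 0
g(3) = mex{0} = 1
g(4) = mex{0} = 1
g(5) = mex{0} = 1
g(6) = mex{0,1} = 2
g(7) = mex{1} = 0
So g(7) = 0.
Stack B is a plain Nim stack of size 14, so its Grundy value is 14.
For stack C, compute g(0), g(1), … with moves {2, 5, 6}:
k:     0  1  2  3  4  5  6  7
g(k):  0  0  1  1  0  2  1  3
So g(7) = 3.
The value of a disjunctive sum is the nim-sum of the parts.
Combined value = 0 XOR 14 XOR 3 = 13.

13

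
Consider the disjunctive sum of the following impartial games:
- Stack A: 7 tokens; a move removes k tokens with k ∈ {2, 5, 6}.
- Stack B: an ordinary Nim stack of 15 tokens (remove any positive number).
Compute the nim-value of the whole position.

12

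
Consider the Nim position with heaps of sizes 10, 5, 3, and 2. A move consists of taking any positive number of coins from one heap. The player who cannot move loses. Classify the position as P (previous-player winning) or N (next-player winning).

N-position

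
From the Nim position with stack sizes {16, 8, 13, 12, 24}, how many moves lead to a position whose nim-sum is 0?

Compute the nim-sum pairwise:
16 ⊕ 8 = 24
24 ⊕ 13 = 21
21 ⊕ 12 = 25
25 ⊕ 24 = 1
The overall nim-sum is X = 1. A stack of size p has a winning move iff p XOR X < p (reduce it to p XOR X).
  16: 16 XOR 1 = 17 ≥ 16 — no move.
  8: 8 XOR 1 = 9 ≥ 8 — no move.
  13: 13 XOR 1 = 12 < 13 — winning move (to 12).
  12: 12 XOR 1 = 13 ≥ 12 — no move.
  24: 24 XOR 1 = 25 ≥ 24 — no move.
That gives 1 winning move.

1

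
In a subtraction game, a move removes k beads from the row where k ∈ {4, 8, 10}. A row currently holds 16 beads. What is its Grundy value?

Build the Grundy sequence with g(k) = mex{g(k−s) : s ∈ {4, 8, 10}, s ≤ k}:
k:     0  1  2  3  4  5  6  7  8  9 10 11 12 13 14 15 16
g(k):  0  0  0  0  1  1  1  1  2  2  2  2  3  3  0  0  0
So g(16) = 0.

0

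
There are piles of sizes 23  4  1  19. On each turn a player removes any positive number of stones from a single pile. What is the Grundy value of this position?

In binary:
  10111  (23)
  00100  (4)
  00001  (1)
  10011  (19)
  -----
  00001  (1)

1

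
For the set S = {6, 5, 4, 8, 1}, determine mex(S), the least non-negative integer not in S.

0

0 is not in the set, so the mex is 0.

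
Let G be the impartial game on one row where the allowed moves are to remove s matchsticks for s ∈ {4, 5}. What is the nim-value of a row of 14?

Compute g(0), g(1), … for moves {4, 5}:
k:     0  1  2  3  4  5  6  7  8  9 10 11 12 13 14
g(k):  0  0  0  0  1  1  1  1  2  0  0  0  0  1  1
So g(14) = 1.

1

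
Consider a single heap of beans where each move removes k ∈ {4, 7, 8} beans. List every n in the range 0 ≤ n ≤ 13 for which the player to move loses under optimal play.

Compute g(0), g(1), … for moves {4, 7, 8}:
g(0) = mex{} = 0
g(1) = mex{} = 0
g(2) = mex{} = 0
g(3) = mex{} = 0
g(4) = mex{0} = 1
g(5) = mex{0} = 1
g(6) = mex{0} = 1
g(7) = mex{0} = 1
g(8) = mex{0,1} = 2
g(9) = mex{0,1} = 2
g(10) = mex{0,1} = 2
g(11) = mex{0,1} = 2
g(12) = mex{1,2} = 0
g(13) = mex{1,2} = 0
The P-positions (g = 0) in 0..13 are 0, 1, 2, 3, 12, 13.

0, 1, 2, 3, 12, 13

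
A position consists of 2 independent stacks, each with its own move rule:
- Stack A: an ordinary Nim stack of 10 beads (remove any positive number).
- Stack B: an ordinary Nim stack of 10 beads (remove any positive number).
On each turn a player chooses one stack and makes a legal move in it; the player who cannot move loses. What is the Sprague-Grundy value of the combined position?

Stack A is a plain Nim stack of size 10, so its Grundy value is 10.
Stack B is a plain Nim stack of size 10, so its Grundy value is 10.
The value of a disjunctive sum is the nim-sum of the parts.
Combined value = 10 XOR 10 = 0.

0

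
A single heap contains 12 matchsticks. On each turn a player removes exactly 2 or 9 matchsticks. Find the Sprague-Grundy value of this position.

0

Compute g(0), g(1), … for moves {2, 9}:
g(0) = mex{} = 0
g(1) = mex{} = 0
g(2) = mex{0} = 1
g(3) = mex{0} = 1
g(4) = mex{1} = 0
g(5) = mex{1} = 0
g(6) = mex{0} = 1
g(7) = mex{0} = 1
g(8) = mex{1} = 0
g(9) = mex{0,1} = 2
g(10) = mex{0} = 1
g(11) = mex{1,2} = 0
g(12) = mex{1} = 0
So g(12) = 0.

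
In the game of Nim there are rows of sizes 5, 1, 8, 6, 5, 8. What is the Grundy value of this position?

Compute the nim-sum pairwise:
5 ⊕ 1 = 4
4 ⊕ 8 = 12
12 ⊕ 6 = 10
10 ⊕ 5 = 15
15 ⊕ 8 = 7

7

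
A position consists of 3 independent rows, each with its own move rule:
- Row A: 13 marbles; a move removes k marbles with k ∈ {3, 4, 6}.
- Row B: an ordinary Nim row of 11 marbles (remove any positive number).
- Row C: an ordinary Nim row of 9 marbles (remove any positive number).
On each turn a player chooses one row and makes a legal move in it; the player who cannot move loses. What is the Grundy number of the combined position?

3

Build the Grundy sequence for row A with g(k) = mex{g(k−s) : s ∈ {3, 4, 6}, s ≤ k}:
k:     0  1  2  3  4  5  6  7  8  9 10 11 12 13
g(k):  0  0  0  1  1  1  2  2  2  0  0  0  1  1
So g(13) = 1.
Row B is a plain Nim row of size 11, so its Grundy value is 11.
Row C is a plain Nim row of size 9, so its Grundy value is 9.
By the Sprague-Grundy theorem, the Grundy value of a sum of independent games is the XOR of the component values.
Combined value = 1 XOR 11 XOR 9 = 3.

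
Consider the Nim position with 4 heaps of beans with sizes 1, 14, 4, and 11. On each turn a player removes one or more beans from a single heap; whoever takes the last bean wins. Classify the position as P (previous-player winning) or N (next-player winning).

Compute the nim-sum pairwise:
1 ^ 14 = 15
15 ^ 4 = 11
11 ^ 11 = 0
The nim-sum is 0, so this is a P-position: the player to move is in a losing position under optimal play.

P-position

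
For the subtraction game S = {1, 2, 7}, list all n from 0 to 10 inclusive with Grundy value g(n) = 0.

0, 3, 6, 9

Grundy values for subtraction set {1, 2, 7}:
k:     0  1  2  3  4  5  6  7  8  9 10
g(k):  0  1  2  0  1  2  0  1  2  0  1
The P-positions (g = 0) in 0..10 are 0, 3, 6, 9.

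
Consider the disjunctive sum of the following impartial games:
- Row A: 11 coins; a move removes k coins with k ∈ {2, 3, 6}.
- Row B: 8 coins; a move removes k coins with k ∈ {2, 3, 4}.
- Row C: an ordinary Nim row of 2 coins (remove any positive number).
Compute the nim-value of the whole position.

2

For row A, compute g(0), g(1), … with moves {2, 3, 6}:
k:     0  1  2  3  4  5  6  7  8  9 10 11
g(k):  0  0  1  1  2  0  3  1  2  0  0  1
So g(11) = 1.
For row B, compute g(0), g(1), … with moves {2, 3, 4}:
k:     0  1  2  3  4  5  6  7  8
g(k):  0  0  1  1  2  2  0  0  1
So g(8) = 1.
Row C is a plain Nim row of size 2, so its Grundy value is 2.
The value of a disjunctive sum is the nim-sum of the parts.
Combined value = 1 ⊕ 1 ⊕ 2 = 2.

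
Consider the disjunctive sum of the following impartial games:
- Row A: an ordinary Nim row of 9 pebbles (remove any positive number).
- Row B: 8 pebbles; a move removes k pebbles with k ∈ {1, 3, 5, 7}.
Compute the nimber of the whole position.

Row A is a plain Nim row of size 9, so its Grundy value is 9.
Build the Grundy sequence for row B with g(k) = mex{g(k−s) : s ∈ {1, 3, 5, 7}, s ≤ k}:
g(0) = mex{} = 0
g(1) = mex{0} = 1
g(2) = mex{1} = 0
g(3) = mex{0} = 1
g(4) = mex{1} = 0
g(5) = mex{0} = 1
g(6) = mex{1} = 0
g(7) = mex{0} = 1
g(8) = mex{1} = 0
So g(8) = 0.
The value of a disjunctive sum is the nim-sum of the parts.
Combined value = 9 XOR 0 = 9.

9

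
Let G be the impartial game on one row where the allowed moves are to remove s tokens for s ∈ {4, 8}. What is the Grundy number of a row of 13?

0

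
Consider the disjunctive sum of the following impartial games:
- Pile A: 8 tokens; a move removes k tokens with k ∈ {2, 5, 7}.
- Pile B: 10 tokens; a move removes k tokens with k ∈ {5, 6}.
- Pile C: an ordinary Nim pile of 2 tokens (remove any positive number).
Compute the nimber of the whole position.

2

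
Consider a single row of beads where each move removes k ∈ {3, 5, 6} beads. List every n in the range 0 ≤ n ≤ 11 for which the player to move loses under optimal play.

0, 1, 2, 9, 10, 11

Build the Grundy sequence with g(k) = mex{g(k−s) : s ∈ {3, 5, 6}, s ≤ k}:
k:     0  1  2  3  4  5  6  7  8  9 10 11
g(k):  0  0  0  1  1  1  2  2  2  0  0  0
The P-positions (g = 0) in 0..11 are 0, 1, 2, 9, 10, 11.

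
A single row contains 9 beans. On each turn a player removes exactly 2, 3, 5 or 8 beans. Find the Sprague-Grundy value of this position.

1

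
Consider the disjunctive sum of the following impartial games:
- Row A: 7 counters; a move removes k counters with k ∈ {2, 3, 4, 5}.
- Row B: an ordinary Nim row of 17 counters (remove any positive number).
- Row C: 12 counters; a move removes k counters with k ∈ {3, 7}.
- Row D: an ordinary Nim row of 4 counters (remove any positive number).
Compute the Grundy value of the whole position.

For row A, compute g(0), g(1), … with moves {2, 3, 4, 5}:
g(0) = mex{} = 0
g(1) = mex{} = 0
g(2) = mex{0} = 1
g(3) = mex{0} = 1
g(4) = mex{0,1} = 2
g(5) = mex{0,1} = 2
g(6) = mex{0,1,2} = 3
g(7) = mex{1,2} = 0
So g(7) = 0.
Row B is a plain Nim row of size 17, so its Grundy value is 17.
For row C, compute g(0), g(1), … with moves {3, 7}:
k:     0  1  2  3  4  5  6  7  8  9 10 11 12
g(k):  0  0  0  1  1  1  0  2  2  1  0  0  0
So g(12) = 0.
Row D is a plain Nim row of size 4, so its Grundy value is 4.
The value of a disjunctive sum is the nim-sum of the parts.
Combined value = 0 XOR 17 XOR 0 XOR 4 = 21.

21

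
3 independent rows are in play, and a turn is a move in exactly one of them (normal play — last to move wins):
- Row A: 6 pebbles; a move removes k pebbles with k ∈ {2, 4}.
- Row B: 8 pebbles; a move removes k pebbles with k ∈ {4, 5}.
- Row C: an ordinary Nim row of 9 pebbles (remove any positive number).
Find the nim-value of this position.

For row A, compute g(0), g(1), … with moves {2, 4}:
g(0) = mex{} = 0
g(1) = mex{} = 0
g(2) = mex{0} = 1
g(3) = mex{0} = 1
g(4) = mex{0,1} = 2
g(5) = mex{0,1} = 2
g(6) = mex{1,2} = 0
So g(6) = 0.
Build the Grundy sequence for row B with g(k) = mex{g(k−s) : s ∈ {4, 5}, s ≤ k}:
g(0) = mex{} = 0
g(1) = mex{} = 0
g(2) = mex{} = 0
g(3) = mex{} = 0
g(4) = mex{0} = 1
g(5) = mex{0} = 1
g(6) = mex{0} = 1
g(7) = mex{0} = 1
g(8) = mex{0,1} = 2
So g(8) = 2.
Row C is a plain Nim row of size 9, so its Grundy value is 9.
By the Sprague-Grundy theorem, the Grundy value of a sum of independent games is the XOR of the component values.
Combined value = 0 XOR 2 XOR 9 = 11.

11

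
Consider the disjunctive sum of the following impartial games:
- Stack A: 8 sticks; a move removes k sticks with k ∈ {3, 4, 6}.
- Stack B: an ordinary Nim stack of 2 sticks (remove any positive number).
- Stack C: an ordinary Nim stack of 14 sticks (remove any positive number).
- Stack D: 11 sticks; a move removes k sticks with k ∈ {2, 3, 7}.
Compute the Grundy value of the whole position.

14

Build the Grundy sequence for stack A with g(k) = mex{g(k−s) : s ∈ {3, 4, 6}, s ≤ k}:
k:     0  1  2  3  4  5  6  7  8
g(k):  0  0  0  1  1  1  2  2  2
So g(8) = 2.
Stack B is a plain Nim stack of size 2, so its Grundy value is 2.
Stack C is a plain Nim stack of size 14, so its Grundy value is 14.
Grundy values for stack D (subtraction set {2, 3, 7}):
k:     0  1  2  3  4  5  6  7  8  9 10 11
g(k):  0  0  1  1  2  0  0  1  1  2  0  0
So g(11) = 0.
By the Sprague-Grundy theorem, the Grundy value of a sum of independent games is the XOR of the component values.
Combined value = 2 ⊕ 2 ⊕ 14 ⊕ 0 = 14.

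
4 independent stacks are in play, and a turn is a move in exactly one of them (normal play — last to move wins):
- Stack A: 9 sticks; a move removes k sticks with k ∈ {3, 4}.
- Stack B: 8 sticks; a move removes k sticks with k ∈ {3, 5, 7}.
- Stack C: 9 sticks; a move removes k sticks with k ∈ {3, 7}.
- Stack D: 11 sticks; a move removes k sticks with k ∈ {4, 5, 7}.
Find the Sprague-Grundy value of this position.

For stack A, compute g(0), g(1), … with moves {3, 4}:
k:     0  1  2  3  4  5  6  7  8  9
g(k):  0  0  0  1  1  1  2  0  0  0
So g(9) = 0.
For stack B, compute g(0), g(1), … with moves {3, 5, 7}:
k:     0  1  2  3  4  5  6  7  8
g(k):  0  0  0  1  1  1  2  2  2
So g(8) = 2.
For stack C, compute g(0), g(1), … with moves {3, 7}:
g(0) = mex{} = 0
g(1) = mex{} = 0
g(2) = mex{} = 0
g(3) = mex{0} = 1
g(4) = mex{0} = 1
g(5) = mex{0} = 1
g(6) = mex{1} = 0
g(7) = mex{0,1} = 2
g(8) = mex{0,1} = 2
g(9) = mex{0} = 1
So g(9) = 1.
Grundy values for stack D (subtraction set {4, 5, 7}):
k:     0  1  2  3  4  5  6  7  8  9 10 11
g(k):  0  0  0  0  1  1  1  1  2  2  2  0
So g(11) = 0.
By the Sprague-Grundy theorem, the Grundy value of a sum of independent games is the XOR of the component values.
Combined value = 0 ⊕ 2 ⊕ 1 ⊕ 0 = 3.

3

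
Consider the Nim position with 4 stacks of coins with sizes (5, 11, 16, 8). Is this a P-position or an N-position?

Write each in binary and XOR column by column:
  00101  (5)
  01011  (11)
  10000  (16)
  01000  (8)
  -----
  10110  (22)
The nim-sum is 22 ≠ 0, so this is an N-position: the player to move can win.

N-position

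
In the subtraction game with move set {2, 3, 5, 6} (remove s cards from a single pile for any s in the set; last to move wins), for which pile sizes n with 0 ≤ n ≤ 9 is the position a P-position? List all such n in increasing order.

Compute g(0), g(1), … for moves {2, 3, 5, 6}:
g(0) = mex{} = 0
g(1) = mex{} = 0
g(2) = mex{0} = 1
g(3) = mex{0} = 1
g(4) = mex{0,1} = 2
g(5) = mex{0,1} = 2
g(6) = mex{0,1,2} = 3
g(7) = mex{0,1,2} = 3
g(8) = mex{1,2,3} = 0
g(9) = mex{1,2,3} = 0
The P-positions (g = 0) in 0..9 are 0, 1, 8, 9.

0, 1, 8, 9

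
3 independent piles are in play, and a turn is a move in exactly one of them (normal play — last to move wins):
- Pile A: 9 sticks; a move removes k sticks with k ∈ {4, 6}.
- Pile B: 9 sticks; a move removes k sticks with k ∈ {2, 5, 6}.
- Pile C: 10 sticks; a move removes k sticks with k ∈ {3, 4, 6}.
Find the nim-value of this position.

Grundy values for pile A (subtraction set {4, 6}):
g(0) = mex{} = 0
g(1) = mex{} = 0
g(2) = mex{} = 0
g(3) = mex{} = 0
g(4) = mex{0} = 1
g(5) = mex{0} = 1
g(6) = mex{0} = 1
g(7) = mex{0} = 1
g(8) = mex{0,1} = 2
g(9) = mex{0,1} = 2
So g(9) = 2.
Build the Grundy sequence for pile B with g(k) = mex{g(k−s) : s ∈ {2, 5, 6}, s ≤ k}:
k:     0  1  2  3  4  5  6  7  8  9
g(k):  0  0  1  1  0  2  1  3  0  2
So g(9) = 2.
Grundy values for pile C (subtraction set {3, 4, 6}):
g(0) = mex{} = 0
g(1) = mex{} = 0
g(2) = mex{} = 0
g(3) = mex{0} = 1
g(4) = mex{0} = 1
g(5) = mex{0} = 1
g(6) = mex{0,1} = 2
g(7) = mex{0,1} = 2
g(8) = mex{0,1} = 2
g(9) = mex{1,2} = 0
g(10) = mex{1,2} = 0
So g(10) = 0.
By the Sprague-Grundy theorem, the Grundy value of a sum of independent games is the XOR of the component values.
Combined value = 2 XOR 2 XOR 0 = 0.

0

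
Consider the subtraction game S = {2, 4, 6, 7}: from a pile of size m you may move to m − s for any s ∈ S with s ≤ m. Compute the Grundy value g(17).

4

Compute g(0), g(1), … for moves {2, 4, 6, 7}:
k:     0  1  2  3  4  5  6  7  8  9 10 11 12 13 14 15 16 17
g(k):  0  0  1  1  2  2  3  3  4  0  0  1  1  2  2  3  3  4
So g(17) = 4.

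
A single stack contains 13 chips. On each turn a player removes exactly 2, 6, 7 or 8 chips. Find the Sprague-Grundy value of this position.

Compute g(0), g(1), … for moves {2, 6, 7, 8}:
k:     0  1  2  3  4  5  6  7  8  9 10 11 12 13
g(k):  0  0  1  1  0  0  1  1  2  2  3  3  2  2
So g(13) = 2.

2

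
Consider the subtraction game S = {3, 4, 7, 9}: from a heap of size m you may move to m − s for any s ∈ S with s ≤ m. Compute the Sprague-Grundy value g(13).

0

Build the Grundy sequence with g(k) = mex{g(k−s) : s ∈ {3, 4, 7, 9}, s ≤ k}:
g(0) = mex{} = 0
g(1) = mex{} = 0
g(2) = mex{} = 0
g(3) = mex{0} = 1
g(4) = mex{0} = 1
g(5) = mex{0} = 1
g(6) = mex{0,1} = 2
g(7) = mex{0,1} = 2
g(8) = mex{0,1} = 2
g(9) = mex{0,1,2} = 3
g(10) = mex{0,1,2} = 3
g(11) = mex{0,1,2} = 3
g(12) = mex{1,2,3} = 0
g(13) = mex{1,2,3} = 0
So g(13) = 0.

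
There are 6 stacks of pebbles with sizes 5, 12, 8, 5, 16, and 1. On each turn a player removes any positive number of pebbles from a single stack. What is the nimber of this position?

Nim-sum: 5 ^ 12 ^ 8 ^ 5 ^ 16 ^ 1 = 21.

21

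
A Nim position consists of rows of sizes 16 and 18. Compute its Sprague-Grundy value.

In binary:
  10000  (16)
  10010  (18)
  -----
  00010  (2)

2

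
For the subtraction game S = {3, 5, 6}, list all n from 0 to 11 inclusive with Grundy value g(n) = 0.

0, 1, 2, 9, 10, 11

Grundy values for subtraction set {3, 5, 6}:
k:     0  1  2  3  4  5  6  7  8  9 10 11
g(k):  0  0  0  1  1  1  2  2  2  0  0  0
The P-positions (g = 0) in 0..11 are 0, 1, 2, 9, 10, 11.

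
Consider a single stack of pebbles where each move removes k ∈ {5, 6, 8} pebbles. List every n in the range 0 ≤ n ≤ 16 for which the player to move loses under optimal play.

Compute g(0), g(1), … for moves {5, 6, 8}:
k:     0  1  2  3  4  5  6  7  8  9 10 11 12 13 14 15 16
g(k):  0  0  0  0  0  1  1  1  1  1  2  2  2  0  0  0  0
The P-positions (g = 0) in 0..16 are 0, 1, 2, 3, 4, 13, 14, 15, 16.

0, 1, 2, 3, 4, 13, 14, 15, 16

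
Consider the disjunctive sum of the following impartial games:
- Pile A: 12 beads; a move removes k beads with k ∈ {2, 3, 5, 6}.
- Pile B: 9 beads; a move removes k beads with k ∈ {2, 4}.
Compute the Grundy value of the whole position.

3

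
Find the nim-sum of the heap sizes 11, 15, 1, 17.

20

Nim-sum: 11 ⊕ 15 ⊕ 1 ⊕ 17 = 20.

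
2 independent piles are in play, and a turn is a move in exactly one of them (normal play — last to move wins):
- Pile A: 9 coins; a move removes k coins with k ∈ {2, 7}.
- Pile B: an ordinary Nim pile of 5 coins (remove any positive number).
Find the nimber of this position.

5

Build the Grundy sequence for pile A with g(k) = mex{g(k−s) : s ∈ {2, 7}, s ≤ k}:
g(0) = mex{} = 0
g(1) = mex{} = 0
g(2) = mex{0} = 1
g(3) = mex{0} = 1
g(4) = mex{1} = 0
g(5) = mex{1} = 0
g(6) = mex{0} = 1
g(7) = mex{0} = 1
g(8) = mex{0,1} = 2
g(9) = mex{1} = 0
So g(9) = 0.
Pile B is a plain Nim pile of size 5, so its Grundy value is 5.
The value of a disjunctive sum is the nim-sum of the parts.
Combined value = 0 XOR 5 = 5.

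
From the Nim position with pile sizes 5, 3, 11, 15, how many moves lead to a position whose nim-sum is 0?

3

Nim-sum: 5 ⊕ 3 ⊕ 11 ⊕ 15 = 2.
The overall nim-sum is X = 2. A pile of size p has a winning move iff p XOR X < p (reduce it to p XOR X).
  5: 5 XOR 2 = 7 ≥ 5 — no move.
  3: 3 XOR 2 = 1 < 3 — winning move (to 1).
  11: 11 XOR 2 = 9 < 11 — winning move (to 9).
  15: 15 XOR 2 = 13 < 15 — winning move (to 13).
That gives 3 winning moves.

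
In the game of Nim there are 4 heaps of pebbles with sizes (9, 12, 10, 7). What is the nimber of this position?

8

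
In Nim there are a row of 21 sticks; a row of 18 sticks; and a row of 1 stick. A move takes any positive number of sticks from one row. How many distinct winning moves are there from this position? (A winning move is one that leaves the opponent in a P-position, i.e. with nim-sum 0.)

1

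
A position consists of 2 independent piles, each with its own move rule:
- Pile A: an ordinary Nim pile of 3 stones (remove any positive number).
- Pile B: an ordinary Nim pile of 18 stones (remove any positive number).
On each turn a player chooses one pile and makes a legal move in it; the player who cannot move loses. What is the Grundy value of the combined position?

Pile A is a plain Nim pile of size 3, so its Grundy value is 3.
Pile B is a plain Nim pile of size 18, so its Grundy value is 18.
The value of a disjunctive sum is the nim-sum of the parts.
Combined value = 3 XOR 18 = 17.

17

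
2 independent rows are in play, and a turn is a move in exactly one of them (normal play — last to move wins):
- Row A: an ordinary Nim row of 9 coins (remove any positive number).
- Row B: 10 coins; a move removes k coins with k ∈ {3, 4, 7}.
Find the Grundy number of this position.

9

Row A is a plain Nim row of size 9, so its Grundy value is 9.
For row B, compute g(0), g(1), … with moves {3, 4, 7}:
k:     0  1  2  3  4  5  6  7  8  9 10
g(k):  0  0  0  1  1  1  2  2  2  3  0
So g(10) = 0.
The value of a disjunctive sum is the nim-sum of the parts.
Combined value = 9 ⊕ 0 = 9.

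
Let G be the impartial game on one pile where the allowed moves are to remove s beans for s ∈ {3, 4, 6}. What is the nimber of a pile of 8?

Compute g(0), g(1), … for moves {3, 4, 6}:
g(0) = mex{} = 0
g(1) = mex{} = 0
g(2) = mex{} = 0
g(3) = mex{0} = 1
g(4) = mex{0} = 1
g(5) = mex{0} = 1
g(6) = mex{0,1} = 2
g(7) = mex{0,1} = 2
g(8) = mex{0,1} = 2
So g(8) = 2.

2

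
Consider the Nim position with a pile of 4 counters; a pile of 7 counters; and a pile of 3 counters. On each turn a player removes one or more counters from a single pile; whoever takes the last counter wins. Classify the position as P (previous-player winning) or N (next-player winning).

P-position

Nim-sum: 4 ^ 7 ^ 3 = 0.
The nim-sum is 0, so this is a P-position: the player to move is in a losing position under optimal play.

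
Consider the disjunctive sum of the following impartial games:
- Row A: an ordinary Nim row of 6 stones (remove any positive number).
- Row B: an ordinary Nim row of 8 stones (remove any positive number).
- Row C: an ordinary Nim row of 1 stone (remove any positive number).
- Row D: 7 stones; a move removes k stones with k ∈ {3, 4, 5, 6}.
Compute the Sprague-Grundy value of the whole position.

13

Row A is a plain Nim row of size 6, so its Grundy value is 6.
Row B is a plain Nim row of size 8, so its Grundy value is 8.
Row C is a plain Nim row of size 1, so its Grundy value is 1.
Grundy values for row D (subtraction set {3, 4, 5, 6}):
k:     0  1  2  3  4  5  6  7
g(k):  0  0  0  1  1  1  2  2
So g(7) = 2.
By the Sprague-Grundy theorem, the Grundy value of a sum of independent games is the XOR of the component values.
Combined value = 6 XOR 8 XOR 1 XOR 2 = 13.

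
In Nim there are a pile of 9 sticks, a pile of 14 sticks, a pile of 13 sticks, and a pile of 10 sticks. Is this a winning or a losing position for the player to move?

Losing position

Nim-sum: 9 ⊕ 14 ⊕ 13 ⊕ 10 = 0.
The nim-sum is 0, so this is a P-position: the player to move is in a losing position under optimal play.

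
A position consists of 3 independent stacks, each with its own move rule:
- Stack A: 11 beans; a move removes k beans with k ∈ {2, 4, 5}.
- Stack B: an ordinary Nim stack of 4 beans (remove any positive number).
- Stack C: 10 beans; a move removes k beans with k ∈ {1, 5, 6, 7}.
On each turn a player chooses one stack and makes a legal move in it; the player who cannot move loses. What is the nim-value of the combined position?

4

Grundy values for stack A (subtraction set {2, 4, 5}):
k:     0  1  2  3  4  5  6  7  8  9 10 11
g(k):  0  0  1  1  2  2  3  0  0  1  1  2
So g(11) = 2.
Stack B is a plain Nim stack of size 4, so its Grundy value is 4.
Build the Grundy sequence for stack C with g(k) = mex{g(k−s) : s ∈ {1, 5, 6, 7}, s ≤ k}:
g(0) = mex{} = 0
g(1) = mex{0} = 1
g(2) = mex{1} = 0
g(3) = mex{0} = 1
g(4) = mex{1} = 0
g(5) = mex{0} = 1
g(6) = mex{0,1} = 2
g(7) = mex{0,1,2} = 3
g(8) = mex{0,1,3} = 2
g(9) = mex{0,1,2} = 3
g(10) = mex{0,1,3} = 2
So g(10) = 2.
The value of a disjunctive sum is the nim-sum of the parts.
Combined value = 2 ⊕ 4 ⊕ 2 = 4.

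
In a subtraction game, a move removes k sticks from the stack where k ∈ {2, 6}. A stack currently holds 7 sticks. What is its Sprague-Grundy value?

1

Compute g(0), g(1), … for moves {2, 6}:
g(0) = mex{} = 0
g(1) = mex{} = 0
g(2) = mex{0} = 1
g(3) = mex{0} = 1
g(4) = mex{1} = 0
g(5) = mex{1} = 0
g(6) = mex{0} = 1
g(7) = mex{0} = 1
So g(7) = 1.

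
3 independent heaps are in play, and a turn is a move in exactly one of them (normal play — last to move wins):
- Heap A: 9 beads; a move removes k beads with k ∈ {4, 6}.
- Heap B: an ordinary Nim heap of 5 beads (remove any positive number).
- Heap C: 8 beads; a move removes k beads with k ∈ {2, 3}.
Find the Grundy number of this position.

For heap A, compute g(0), g(1), … with moves {4, 6}:
k:     0  1  2  3  4  5  6  7  8  9
g(k):  0  0  0  0  1  1  1  1  2  2
So g(9) = 2.
Heap B is a plain Nim heap of size 5, so its Grundy value is 5.
Build the Grundy sequence for heap C with g(k) = mex{g(k−s) : s ∈ {2, 3}, s ≤ k}:
g(0) = mex{} = 0
g(1) = mex{} = 0
g(2) = mex{0} = 1
g(3) = mex{0} = 1
g(4) = mex{0,1} = 2
g(5) = mex{1} = 0
g(6) = mex{1,2} = 0
g(7) = mex{0,2} = 1
g(8) = mex{0} = 1
So g(8) = 1.
The value of a disjunctive sum is the nim-sum of the parts.
Combined value = 2 XOR 5 XOR 1 = 6.

6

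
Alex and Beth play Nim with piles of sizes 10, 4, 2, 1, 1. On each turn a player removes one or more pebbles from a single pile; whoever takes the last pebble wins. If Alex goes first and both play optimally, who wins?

Compute the nim-sum pairwise:
10 ⊕ 4 = 14
14 ⊕ 2 = 12
12 ⊕ 1 = 13
13 ⊕ 1 = 12
The nim-sum is 12 ≠ 0, so this is an N-position: the player to move can win; Alex has a winning move.

Alex wins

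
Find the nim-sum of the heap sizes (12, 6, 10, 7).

Bitwise XOR of the heap sizes:
  1100  (12)
  0110  (6)
  1010  (10)
  0111  (7)
  ----
  0111  (7)

7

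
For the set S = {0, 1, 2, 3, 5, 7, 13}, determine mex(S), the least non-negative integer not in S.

4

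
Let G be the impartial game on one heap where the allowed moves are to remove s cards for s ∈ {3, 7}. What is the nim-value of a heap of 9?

Grundy values for subtraction set {3, 7}:
k:     0  1  2  3  4  5  6  7  8  9
g(k):  0  0  0  1  1  1  0  2  2  1
So g(9) = 1.

1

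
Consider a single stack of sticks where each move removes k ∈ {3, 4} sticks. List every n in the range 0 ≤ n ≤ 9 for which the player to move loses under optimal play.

0, 1, 2, 7, 8, 9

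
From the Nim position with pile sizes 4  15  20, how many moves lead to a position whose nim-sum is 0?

1

Bitwise XOR of the heap sizes:
  00100  (4)
  01111  (15)
  10100  (20)
  -----
  11111  (31)
The overall nim-sum is X = 31. A pile of size p has a winning move iff p XOR X < p (reduce it to p XOR X).
  4: 4 XOR 31 = 27 ≥ 4 — no move.
  15: 15 XOR 31 = 16 ≥ 15 — no move.
  20: 20 XOR 31 = 11 < 20 — winning move (to 11).
That gives 1 winning move.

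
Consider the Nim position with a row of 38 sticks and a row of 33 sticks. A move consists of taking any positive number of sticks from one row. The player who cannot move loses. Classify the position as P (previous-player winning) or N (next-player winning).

N-position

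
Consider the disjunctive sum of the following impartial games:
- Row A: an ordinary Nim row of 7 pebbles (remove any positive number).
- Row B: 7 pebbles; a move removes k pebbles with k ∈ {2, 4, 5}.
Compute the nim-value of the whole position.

Row A is a plain Nim row of size 7, so its Grundy value is 7.
Build the Grundy sequence for row B with g(k) = mex{g(k−s) : s ∈ {2, 4, 5}, s ≤ k}:
k:     0  1  2  3  4  5  6  7
g(k):  0  0  1  1  2  2  3  0
So g(7) = 0.
By the Sprague-Grundy theorem, the Grundy value of a sum of independent games is the XOR of the component values.
Combined value = 7 ⊕ 0 = 7.

7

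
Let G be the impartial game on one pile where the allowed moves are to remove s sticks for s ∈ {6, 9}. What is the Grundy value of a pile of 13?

2

Compute g(0), g(1), … for moves {6, 9}:
k:     0  1  2  3  4  5  6  7  8  9 10 11 12 13
g(k):  0  0  0  0  0  0  1  1  1  1  1  1  2  2
So g(13) = 2.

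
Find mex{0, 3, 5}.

1

0 is in the set but 1 is not, so the mex is 1.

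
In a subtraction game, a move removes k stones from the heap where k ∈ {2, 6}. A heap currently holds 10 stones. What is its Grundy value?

Build the Grundy sequence with g(k) = mex{g(k−s) : s ∈ {2, 6}, s ≤ k}:
k:     0  1  2  3  4  5  6  7  8  9 10
g(k):  0  0  1  1  0  0  1  1  0  0  1
So g(10) = 1.

1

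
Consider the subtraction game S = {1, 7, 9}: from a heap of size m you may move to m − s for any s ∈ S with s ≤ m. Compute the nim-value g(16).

0

Compute g(0), g(1), … for moves {1, 7, 9}:
k:     0  1  2  3  4  5  6  7  8  9 10 11 12 13 14 15 16
g(k):  0  1  0  1  0  1  0  1  0  1  0  1  0  1  0  1  0
So g(16) = 0.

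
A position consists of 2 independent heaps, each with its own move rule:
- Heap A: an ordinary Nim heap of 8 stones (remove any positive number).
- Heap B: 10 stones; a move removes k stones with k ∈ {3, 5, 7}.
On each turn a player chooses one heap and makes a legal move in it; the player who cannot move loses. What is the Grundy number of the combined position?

Heap A is a plain Nim heap of size 8, so its Grundy value is 8.
Grundy values for heap B (subtraction set {3, 5, 7}):
k:     0  1  2  3  4  5  6  7  8  9 10
g(k):  0  0  0  1  1  1  2  2  2  3  0
So g(10) = 0.
By the Sprague-Grundy theorem, the Grundy value of a sum of independent games is the XOR of the component values.
Combined value = 8 ⊕ 0 = 8.

8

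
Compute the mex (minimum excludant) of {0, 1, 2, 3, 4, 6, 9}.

5

The values 0, 1, 2, 3, 4 are all present; 5 is the first non-negative integer missing from the set.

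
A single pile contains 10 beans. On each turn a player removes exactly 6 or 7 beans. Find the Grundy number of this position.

Grundy values for subtraction set {6, 7}:
g(0) = mex{} = 0
g(1) = mex{} = 0
g(2) = mex{} = 0
g(3) = mex{} = 0
g(4) = mex{} = 0
g(5) = mex{} = 0
g(6) = mex{0} = 1
g(7) = mex{0} = 1
g(8) = mex{0} = 1
g(9) = mex{0} = 1
g(10) = mex{0} = 1
So g(10) = 1.

1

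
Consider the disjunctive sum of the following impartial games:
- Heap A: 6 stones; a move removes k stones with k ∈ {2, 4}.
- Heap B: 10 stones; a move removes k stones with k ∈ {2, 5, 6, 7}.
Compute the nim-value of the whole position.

3

Grundy values for heap A (subtraction set {2, 4}):
g(0) = mex{} = 0
g(1) = mex{} = 0
g(2) = mex{0} = 1
g(3) = mex{0} = 1
g(4) = mex{0,1} = 2
g(5) = mex{0,1} = 2
g(6) = mex{1,2} = 0
So g(6) = 0.
Build the Grundy sequence for heap B with g(k) = mex{g(k−s) : s ∈ {2, 5, 6, 7}, s ≤ k}:
k:     0  1  2  3  4  5  6  7  8  9 10
g(k):  0  0  1  1  0  2  1  3  2  2  3
So g(10) = 3.
The value of a disjunctive sum is the nim-sum of the parts.
Combined value = 0 ⊕ 3 = 3.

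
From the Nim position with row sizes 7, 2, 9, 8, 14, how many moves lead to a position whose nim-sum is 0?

3

Compute the nim-sum pairwise:
7 XOR 2 = 5
5 XOR 9 = 12
12 XOR 8 = 4
4 XOR 14 = 10
The overall nim-sum is X = 10. A row of size p has a winning move iff p XOR X < p (reduce it to p XOR X).
  7: 7 XOR 10 = 13 ≥ 7 — no move.
  2: 2 XOR 10 = 8 ≥ 2 — no move.
  9: 9 XOR 10 = 3 < 9 — winning move (to 3).
  8: 8 XOR 10 = 2 < 8 — winning move (to 2).
  14: 14 XOR 10 = 4 < 14 — winning move (to 4).
That gives 3 winning moves.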